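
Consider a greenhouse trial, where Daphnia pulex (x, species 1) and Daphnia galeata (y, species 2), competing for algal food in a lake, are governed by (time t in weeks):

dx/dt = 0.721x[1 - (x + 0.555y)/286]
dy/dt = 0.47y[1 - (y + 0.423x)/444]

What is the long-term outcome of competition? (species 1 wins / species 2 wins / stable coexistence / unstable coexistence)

Compare the nullcline intercepts: K1/α12 = 286/0.555 = 515 > K2 = 444; K2/α21 = 444/0.423 = 1050 > K1 = 286.
Since both inequalities hold, each species can invade when rare, so the interior equilibrium is stable.

stable coexistence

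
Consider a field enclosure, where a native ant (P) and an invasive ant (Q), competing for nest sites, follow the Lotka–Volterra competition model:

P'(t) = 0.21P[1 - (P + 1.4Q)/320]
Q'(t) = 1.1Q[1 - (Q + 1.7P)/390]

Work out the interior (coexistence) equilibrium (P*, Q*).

Setting both brackets to zero gives the nullclines P + 1.4Q = 320 and 1.7P + Q = 390.
Substituting Q = 390 - 1.7P into the first: P(1 - 1.4·1.7) = 320 - 1.4·390.
So P* = -226/-1.38 = 164, and then Q* = 390 - 1.7·164 = 112.

P* ≈ 164, Q* ≈ 112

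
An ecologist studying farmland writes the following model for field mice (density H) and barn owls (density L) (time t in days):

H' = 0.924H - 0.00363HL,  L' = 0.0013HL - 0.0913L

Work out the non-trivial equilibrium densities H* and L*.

H* ≈ 70.2, L* ≈ 255

Set dL/dt = 0 with L > 0: 0.0013H - 0.0913 = 0, so H* = 0.0913/0.0013 = 70.2.
Set dH/dt = 0 with H > 0: 0.924 - 0.00363L = 0, so L* = 0.924/0.00363 = 255.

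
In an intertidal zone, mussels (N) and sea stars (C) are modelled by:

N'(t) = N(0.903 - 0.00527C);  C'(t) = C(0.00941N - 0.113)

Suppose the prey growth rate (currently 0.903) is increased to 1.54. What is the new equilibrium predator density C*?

C* ≈ 292

At the interior fixed point, setting dN/dt = 0 with N > 0 fixes C* = (prey growth rate)/(NC coefficient) — independent of the other coefficients.
With the change, C* = 1.54/0.00527 = 292; it rises from 171.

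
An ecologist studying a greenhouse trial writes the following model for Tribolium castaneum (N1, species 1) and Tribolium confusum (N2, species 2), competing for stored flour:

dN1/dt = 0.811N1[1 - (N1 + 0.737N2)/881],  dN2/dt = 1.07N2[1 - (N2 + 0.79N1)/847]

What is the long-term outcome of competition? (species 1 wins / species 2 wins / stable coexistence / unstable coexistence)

stable coexistence

Compare the nullcline intercepts: K1/α12 = 881/0.737 = 1200 > K2 = 847; K2/α21 = 847/0.79 = 1070 > K1 = 881.
Since both inequalities hold, each species can invade when rare, so the interior equilibrium is stable.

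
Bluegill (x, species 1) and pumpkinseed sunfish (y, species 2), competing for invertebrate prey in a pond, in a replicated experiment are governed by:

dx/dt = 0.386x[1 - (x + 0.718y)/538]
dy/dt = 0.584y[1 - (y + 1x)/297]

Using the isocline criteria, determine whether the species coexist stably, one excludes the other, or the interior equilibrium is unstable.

species 1 excludes species 2

Compare the nullcline intercepts: K1/α12 = 538/0.718 = 749 > K2 = 297; K2/α21 = 297/1 = 297 < K1 = 538.
Since the inequalities point opposite ways, species 1 can invade but species 2 cannot.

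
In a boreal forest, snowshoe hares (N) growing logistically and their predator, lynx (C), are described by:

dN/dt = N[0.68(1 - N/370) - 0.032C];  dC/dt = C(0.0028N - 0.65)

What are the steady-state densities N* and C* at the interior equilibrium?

N* ≈ 232, C* ≈ 7.92

From dC/dt = 0 with C > 0: 0.0028N* = 0.65, so N* = 232.
Substitute into dN/dt = 0: 0.68(1 - 232/370) = 0.032C*.
The bracket is 0.373, giving C* = 0.253/0.032 = 7.92.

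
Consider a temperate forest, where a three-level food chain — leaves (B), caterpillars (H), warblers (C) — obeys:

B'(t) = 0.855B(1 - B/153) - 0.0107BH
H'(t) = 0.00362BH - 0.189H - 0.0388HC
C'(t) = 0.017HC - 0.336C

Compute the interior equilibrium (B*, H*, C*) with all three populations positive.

B* ≈ 115, H* ≈ 19.8, C* ≈ 5.87

From dC/dt = 0: 0.017H* = 0.336, so H* = 19.8.
From dB/dt = 0: 0.855(1 - B*/153) = 0.0107·19.8, giving B* = 153·(1 - 0.247) = 115.
From dH/dt = 0: 0.00362·115 - 0.189 = 0.0388C*, so C* = 0.228/0.0388 = 5.87.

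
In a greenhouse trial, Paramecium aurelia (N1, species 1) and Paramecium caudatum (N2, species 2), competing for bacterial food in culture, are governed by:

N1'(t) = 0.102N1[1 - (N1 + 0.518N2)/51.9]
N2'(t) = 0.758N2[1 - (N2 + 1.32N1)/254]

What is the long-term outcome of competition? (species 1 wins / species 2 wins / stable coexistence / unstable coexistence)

species 2 excludes species 1

Compare the nullcline intercepts: K1/α12 = 51.9/0.518 = 100 < K2 = 254; K2/α21 = 254/1.32 = 192 > K1 = 51.9.
Since the inequalities point opposite ways, species 2 can invade but species 1 cannot.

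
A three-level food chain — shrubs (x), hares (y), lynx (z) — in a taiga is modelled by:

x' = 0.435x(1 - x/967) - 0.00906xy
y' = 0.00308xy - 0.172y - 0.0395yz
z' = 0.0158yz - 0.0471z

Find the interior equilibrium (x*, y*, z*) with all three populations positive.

From dz/dt = 0: 0.0158y* = 0.0471, so y* = 2.98.
From dx/dt = 0: 0.435(1 - x*/967) = 0.00906·2.98, giving x* = 967·(1 - 0.0621) = 907.
From dy/dt = 0: 0.00308·907 - 0.172 = 0.0395z*, so z* = 2.62/0.0395 = 66.4.

x* ≈ 907, y* ≈ 2.98, z* ≈ 66.4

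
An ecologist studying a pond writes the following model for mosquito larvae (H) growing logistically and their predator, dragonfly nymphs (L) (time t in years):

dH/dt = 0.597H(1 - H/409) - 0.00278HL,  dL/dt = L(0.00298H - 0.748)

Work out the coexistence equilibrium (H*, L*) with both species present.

From dL/dt = 0 with L > 0: 0.00298H* = 0.748, so H* = 251.
Substitute into dH/dt = 0: 0.597(1 - 251/409) = 0.00278L*.
The bracket is 0.386, giving L* = 0.231/0.00278 = 83.

H* ≈ 251, L* ≈ 83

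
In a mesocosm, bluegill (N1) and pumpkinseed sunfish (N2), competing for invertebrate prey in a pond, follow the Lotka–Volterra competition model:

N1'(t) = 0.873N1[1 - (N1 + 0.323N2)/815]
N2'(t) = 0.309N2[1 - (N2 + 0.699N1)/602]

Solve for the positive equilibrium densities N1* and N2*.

Setting both brackets to zero gives the nullclines N1 + 0.323N2 = 815 and 0.699N1 + N2 = 602.
Substituting N2 = 602 - 0.699N1 into the first: N1(1 - 0.323·0.699) = 815 - 0.323·602.
So N1* = 621/0.774 = 802, and then N2* = 602 - 0.699·802 = 41.7.

N1* ≈ 802, N2* ≈ 41.7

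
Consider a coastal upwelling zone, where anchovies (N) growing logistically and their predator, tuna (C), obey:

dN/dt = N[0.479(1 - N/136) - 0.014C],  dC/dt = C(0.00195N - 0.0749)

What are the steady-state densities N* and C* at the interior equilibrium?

N* ≈ 38.4, C* ≈ 24.6

From dC/dt = 0 with C > 0: 0.00195N* = 0.0749, so N* = 38.4.
Substitute into dN/dt = 0: 0.479(1 - 38.4/136) = 0.014C*.
The bracket is 0.718, giving C* = 0.344/0.014 = 24.6.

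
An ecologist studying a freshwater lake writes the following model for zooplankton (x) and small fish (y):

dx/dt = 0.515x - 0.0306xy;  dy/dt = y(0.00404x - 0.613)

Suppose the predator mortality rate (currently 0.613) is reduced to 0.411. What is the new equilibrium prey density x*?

x* ≈ 102

At the interior fixed point, setting dy/dt = 0 with y > 0 fixes x* = (predator death rate)/(xy coefficient) — independent of the other coefficients.
With the change, x* = 0.411/0.00404 = 102; it falls from 152.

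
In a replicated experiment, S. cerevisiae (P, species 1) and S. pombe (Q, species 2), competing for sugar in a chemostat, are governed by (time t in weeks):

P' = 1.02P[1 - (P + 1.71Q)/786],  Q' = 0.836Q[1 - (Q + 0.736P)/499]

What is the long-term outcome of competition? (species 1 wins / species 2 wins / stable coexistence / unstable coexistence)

unstable coexistence (outcome depends on initial conditions)

Compare the nullcline intercepts: K1/α12 = 786/1.71 = 460 < K2 = 499; K2/α21 = 499/0.736 = 678 < K1 = 786.
Since both are reversed, neither can invade when rare; the interior point is a saddle.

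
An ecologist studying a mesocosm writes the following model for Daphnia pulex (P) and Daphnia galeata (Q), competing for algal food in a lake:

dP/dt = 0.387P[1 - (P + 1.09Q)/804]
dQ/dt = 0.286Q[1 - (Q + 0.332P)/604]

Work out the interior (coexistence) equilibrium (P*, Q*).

Setting both brackets to zero gives the nullclines P + 1.09Q = 804 and 0.332P + Q = 604.
Substituting Q = 604 - 0.332P into the first: P(1 - 1.09·0.332) = 804 - 1.09·604.
So P* = 146/0.638 = 228, and then Q* = 604 - 0.332·228 = 528.

P* ≈ 228, Q* ≈ 528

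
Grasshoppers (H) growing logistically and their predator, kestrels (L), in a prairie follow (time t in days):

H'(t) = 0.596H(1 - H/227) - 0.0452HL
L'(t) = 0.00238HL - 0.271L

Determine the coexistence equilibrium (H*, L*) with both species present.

H* ≈ 114, L* ≈ 6.57

From dL/dt = 0 with L > 0: 0.00238H* = 0.271, so H* = 114.
Substitute into dH/dt = 0: 0.596(1 - 114/227) = 0.0452L*.
The bracket is 0.498, giving L* = 0.297/0.0452 = 6.57.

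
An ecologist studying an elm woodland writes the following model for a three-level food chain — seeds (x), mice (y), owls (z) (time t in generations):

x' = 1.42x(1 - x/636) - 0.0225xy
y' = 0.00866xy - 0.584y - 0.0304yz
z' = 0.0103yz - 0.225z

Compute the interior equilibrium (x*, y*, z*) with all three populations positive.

From dz/dt = 0: 0.0103y* = 0.225, so y* = 21.8.
From dx/dt = 0: 1.42(1 - x*/636) = 0.0225·21.8, giving x* = 636·(1 - 0.346) = 416.
From dy/dt = 0: 0.00866·416 - 0.584 = 0.0304z*, so z* = 3.02/0.0304 = 99.3.

x* ≈ 416, y* ≈ 21.8, z* ≈ 99.3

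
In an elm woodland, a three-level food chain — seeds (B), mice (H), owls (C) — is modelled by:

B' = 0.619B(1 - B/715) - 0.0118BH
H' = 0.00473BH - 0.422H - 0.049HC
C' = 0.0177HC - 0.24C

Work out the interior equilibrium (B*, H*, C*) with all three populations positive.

B* ≈ 530, H* ≈ 13.6, C* ≈ 42.6

From dC/dt = 0: 0.0177H* = 0.24, so H* = 13.6.
From dB/dt = 0: 0.619(1 - B*/715) = 0.0118·13.6, giving B* = 715·(1 - 0.258) = 530.
From dH/dt = 0: 0.00473·530 - 0.422 = 0.049C*, so C* = 2.09/0.049 = 42.6.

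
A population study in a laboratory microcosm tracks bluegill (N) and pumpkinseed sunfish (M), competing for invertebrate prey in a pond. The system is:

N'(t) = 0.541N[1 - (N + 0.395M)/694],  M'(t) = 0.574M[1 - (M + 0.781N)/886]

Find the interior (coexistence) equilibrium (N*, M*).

N* ≈ 498, M* ≈ 497

Setting both brackets to zero gives the nullclines N + 0.395M = 694 and 0.781N + M = 886.
Substituting M = 886 - 0.781N into the first: N(1 - 0.395·0.781) = 694 - 0.395·886.
So N* = 344/0.692 = 498, and then M* = 886 - 0.781·498 = 497.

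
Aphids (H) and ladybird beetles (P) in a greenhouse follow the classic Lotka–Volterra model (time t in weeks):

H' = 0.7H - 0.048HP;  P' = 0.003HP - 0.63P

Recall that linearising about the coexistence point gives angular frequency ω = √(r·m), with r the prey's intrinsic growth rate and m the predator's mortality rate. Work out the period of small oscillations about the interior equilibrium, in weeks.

Here r = 0.7 and m = 0.63, so r·m = 0.441.
ω = √0.441 = 0.664 per week, hence T = 2π/ω ≈ 9.46 weeks.

T ≈ 9.46 weeks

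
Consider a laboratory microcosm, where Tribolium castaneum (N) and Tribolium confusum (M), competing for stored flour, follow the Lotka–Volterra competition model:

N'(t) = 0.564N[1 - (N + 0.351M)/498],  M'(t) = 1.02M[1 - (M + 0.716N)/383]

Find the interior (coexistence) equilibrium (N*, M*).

Setting both brackets to zero gives the nullclines N + 0.351M = 498 and 0.716N + M = 383.
Substituting M = 383 - 0.716N into the first: N(1 - 0.351·0.716) = 498 - 0.351·383.
So N* = 364/0.749 = 486, and then M* = 383 - 0.716·486 = 35.3.

N* ≈ 486, M* ≈ 35.3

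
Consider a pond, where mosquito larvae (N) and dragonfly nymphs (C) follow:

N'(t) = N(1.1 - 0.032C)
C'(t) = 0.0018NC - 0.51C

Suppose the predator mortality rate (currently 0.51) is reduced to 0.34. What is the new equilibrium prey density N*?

At the interior fixed point, setting dC/dt = 0 with C > 0 fixes N* = (predator death rate)/(NC coefficient) — independent of the other coefficients.
With the change, N* = 0.34/0.0018 = 189; it falls from 283.

N* ≈ 189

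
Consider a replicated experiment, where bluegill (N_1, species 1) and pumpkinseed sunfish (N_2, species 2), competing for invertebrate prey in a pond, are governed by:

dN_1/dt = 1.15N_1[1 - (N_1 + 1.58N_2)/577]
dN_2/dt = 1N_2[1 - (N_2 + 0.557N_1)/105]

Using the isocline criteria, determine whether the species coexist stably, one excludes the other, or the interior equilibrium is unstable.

Compare the nullcline intercepts: K1/α12 = 577/1.58 = 365 > K2 = 105; K2/α21 = 105/0.557 = 189 < K1 = 577.
Since the inequalities point opposite ways, species 1 can invade but species 2 cannot.

species 1 excludes species 2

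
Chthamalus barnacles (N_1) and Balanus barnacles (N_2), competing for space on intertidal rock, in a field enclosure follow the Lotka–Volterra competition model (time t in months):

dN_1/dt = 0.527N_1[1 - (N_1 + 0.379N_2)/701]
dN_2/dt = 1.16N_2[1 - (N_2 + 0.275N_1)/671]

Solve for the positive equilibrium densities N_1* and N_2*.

Setting both brackets to zero gives the nullclines N_1 + 0.379N_2 = 701 and 0.275N_1 + N_2 = 671.
Substituting N_2 = 671 - 0.275N_1 into the first: N_1(1 - 0.379·0.275) = 701 - 0.379·671.
So N_1* = 447/0.896 = 499, and then N_2* = 671 - 0.275·499 = 534.

N_1* ≈ 499, N_2* ≈ 534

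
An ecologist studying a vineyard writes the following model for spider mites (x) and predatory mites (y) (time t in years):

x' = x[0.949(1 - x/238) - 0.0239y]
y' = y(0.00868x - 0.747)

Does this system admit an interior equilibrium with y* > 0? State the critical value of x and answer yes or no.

The predator equation gives dy/dt > 0 only when x > 0.747/0.00868 = 86.1.
Without the predator, x → K = 238. Since 238 > 86.1, the predator can invade and persist.

Threshold x = 86.1; K > 86.1, so yes, the predator persists.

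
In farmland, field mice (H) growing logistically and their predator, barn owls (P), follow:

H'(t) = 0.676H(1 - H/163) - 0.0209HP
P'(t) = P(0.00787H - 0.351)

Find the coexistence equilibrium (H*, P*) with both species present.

H* ≈ 44.6, P* ≈ 23.5

From dP/dt = 0 with P > 0: 0.00787H* = 0.351, so H* = 44.6.
Substitute into dH/dt = 0: 0.676(1 - 44.6/163) = 0.0209P*.
The bracket is 0.726, giving P* = 0.491/0.0209 = 23.5.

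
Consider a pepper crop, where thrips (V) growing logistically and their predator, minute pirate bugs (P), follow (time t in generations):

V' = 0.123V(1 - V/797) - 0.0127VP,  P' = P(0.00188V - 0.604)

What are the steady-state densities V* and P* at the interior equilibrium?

From dP/dt = 0 with P > 0: 0.00188V* = 0.604, so V* = 321.
Substitute into dV/dt = 0: 0.123(1 - 321/797) = 0.0127P*.
The bracket is 0.597, giving P* = 0.0734/0.0127 = 5.78.

V* ≈ 321, P* ≈ 5.78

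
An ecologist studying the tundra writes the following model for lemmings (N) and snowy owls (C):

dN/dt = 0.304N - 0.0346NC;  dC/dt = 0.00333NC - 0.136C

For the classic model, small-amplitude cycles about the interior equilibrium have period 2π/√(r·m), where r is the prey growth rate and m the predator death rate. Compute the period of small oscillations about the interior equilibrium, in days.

Here r = 0.304 and m = 0.136, so r·m = 0.0413.
ω = √0.0413 = 0.203 per day, hence T = 2π/ω ≈ 30.9 days.

T ≈ 30.9 days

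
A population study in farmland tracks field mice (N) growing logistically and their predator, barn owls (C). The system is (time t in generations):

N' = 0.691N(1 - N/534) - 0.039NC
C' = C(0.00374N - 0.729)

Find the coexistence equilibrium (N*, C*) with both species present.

N* ≈ 195, C* ≈ 11.3

From dC/dt = 0 with C > 0: 0.00374N* = 0.729, so N* = 195.
Substitute into dN/dt = 0: 0.691(1 - 195/534) = 0.039C*.
The bracket is 0.635, giving C* = 0.439/0.039 = 11.3.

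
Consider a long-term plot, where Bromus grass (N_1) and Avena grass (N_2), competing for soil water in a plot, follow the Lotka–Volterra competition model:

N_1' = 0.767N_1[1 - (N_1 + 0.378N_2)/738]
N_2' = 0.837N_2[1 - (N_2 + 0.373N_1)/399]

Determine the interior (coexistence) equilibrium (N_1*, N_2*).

N_1* ≈ 684, N_2* ≈ 144

Setting both brackets to zero gives the nullclines N_1 + 0.378N_2 = 738 and 0.373N_1 + N_2 = 399.
Substituting N_2 = 399 - 0.373N_1 into the first: N_1(1 - 0.378·0.373) = 738 - 0.378·399.
So N_1* = 587/0.859 = 684, and then N_2* = 399 - 0.373·684 = 144.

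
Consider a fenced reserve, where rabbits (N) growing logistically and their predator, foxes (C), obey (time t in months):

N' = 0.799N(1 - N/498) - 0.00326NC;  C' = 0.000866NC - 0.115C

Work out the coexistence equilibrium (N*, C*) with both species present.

N* ≈ 133, C* ≈ 180

From dC/dt = 0 with C > 0: 0.000866N* = 0.115, so N* = 133.
Substitute into dN/dt = 0: 0.799(1 - 133/498) = 0.00326C*.
The bracket is 0.733, giving C* = 0.586/0.00326 = 180.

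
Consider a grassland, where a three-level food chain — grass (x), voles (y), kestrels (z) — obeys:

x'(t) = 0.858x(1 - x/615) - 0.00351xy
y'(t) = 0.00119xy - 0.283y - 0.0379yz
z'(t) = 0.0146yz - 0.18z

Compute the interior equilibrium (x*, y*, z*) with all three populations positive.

From dz/dt = 0: 0.0146y* = 0.18, so y* = 12.3.
From dx/dt = 0: 0.858(1 - x*/615) = 0.00351·12.3, giving x* = 615·(1 - 0.0504) = 584.
From dy/dt = 0: 0.00119·584 - 0.283 = 0.0379z*, so z* = 0.412/0.0379 = 10.9.

x* ≈ 584, y* ≈ 12.3, z* ≈ 10.9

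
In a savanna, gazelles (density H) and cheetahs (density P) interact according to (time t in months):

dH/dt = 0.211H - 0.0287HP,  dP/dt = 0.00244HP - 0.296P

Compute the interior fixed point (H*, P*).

Set dP/dt = 0 with P > 0: 0.00244H - 0.296 = 0, so H* = 0.296/0.00244 = 121.
Set dH/dt = 0 with H > 0: 0.211 - 0.0287P = 0, so P* = 0.211/0.0287 = 7.35.

H* ≈ 121, P* ≈ 7.35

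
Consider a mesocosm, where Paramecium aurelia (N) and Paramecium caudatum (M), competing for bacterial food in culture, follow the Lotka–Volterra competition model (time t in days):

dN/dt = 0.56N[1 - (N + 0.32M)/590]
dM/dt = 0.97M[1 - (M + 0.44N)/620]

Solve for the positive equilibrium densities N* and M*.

N* ≈ 456, M* ≈ 419

Setting both brackets to zero gives the nullclines N + 0.32M = 590 and 0.44N + M = 620.
Substituting M = 620 - 0.44N into the first: N(1 - 0.32·0.44) = 590 - 0.32·620.
So N* = 392/0.859 = 456, and then M* = 620 - 0.44·456 = 419.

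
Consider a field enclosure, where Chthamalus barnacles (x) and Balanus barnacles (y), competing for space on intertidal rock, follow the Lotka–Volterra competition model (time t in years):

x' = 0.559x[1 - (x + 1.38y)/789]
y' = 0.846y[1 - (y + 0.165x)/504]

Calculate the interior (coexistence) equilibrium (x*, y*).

x* ≈ 121, y* ≈ 484

Setting both brackets to zero gives the nullclines x + 1.38y = 789 and 0.165x + y = 504.
Substituting y = 504 - 0.165x into the first: x(1 - 1.38·0.165) = 789 - 1.38·504.
So x* = 93.5/0.772 = 121, and then y* = 504 - 0.165·121 = 484.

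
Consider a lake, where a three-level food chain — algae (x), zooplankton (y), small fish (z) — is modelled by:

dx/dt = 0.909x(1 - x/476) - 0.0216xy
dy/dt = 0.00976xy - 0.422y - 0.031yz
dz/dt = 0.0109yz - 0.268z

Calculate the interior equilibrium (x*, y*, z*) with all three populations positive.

x* ≈ 198, y* ≈ 24.6, z* ≈ 48.7

From dz/dt = 0: 0.0109y* = 0.268, so y* = 24.6.
From dx/dt = 0: 0.909(1 - x*/476) = 0.0216·24.6, giving x* = 476·(1 - 0.584) = 198.
From dy/dt = 0: 0.00976·198 - 0.422 = 0.031z*, so z* = 1.51/0.031 = 48.7.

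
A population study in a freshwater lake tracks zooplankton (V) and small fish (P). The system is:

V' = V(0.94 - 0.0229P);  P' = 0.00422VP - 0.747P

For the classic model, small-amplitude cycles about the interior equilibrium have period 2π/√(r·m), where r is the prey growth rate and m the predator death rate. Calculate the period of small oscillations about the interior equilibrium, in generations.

Here r = 0.94 and m = 0.747, so r·m = 0.702.
ω = √0.702 = 0.838 per generation, hence T = 2π/ω ≈ 7.5 generations.

T ≈ 7.5 generations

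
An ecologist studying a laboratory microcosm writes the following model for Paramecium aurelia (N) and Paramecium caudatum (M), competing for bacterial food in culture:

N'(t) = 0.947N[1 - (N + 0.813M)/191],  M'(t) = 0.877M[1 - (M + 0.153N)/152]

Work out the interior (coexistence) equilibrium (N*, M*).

N* ≈ 77, M* ≈ 140

Setting both brackets to zero gives the nullclines N + 0.813M = 191 and 0.153N + M = 152.
Substituting M = 152 - 0.153N into the first: N(1 - 0.813·0.153) = 191 - 0.813·152.
So N* = 67.4/0.876 = 77, and then M* = 152 - 0.153·77 = 140.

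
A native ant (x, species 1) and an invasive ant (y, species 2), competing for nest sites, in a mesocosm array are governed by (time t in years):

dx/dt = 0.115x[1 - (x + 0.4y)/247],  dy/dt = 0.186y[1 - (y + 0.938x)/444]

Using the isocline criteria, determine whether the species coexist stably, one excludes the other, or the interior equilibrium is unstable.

stable coexistence

Compare the nullcline intercepts: K1/α12 = 247/0.4 = 618 > K2 = 444; K2/α21 = 444/0.938 = 473 > K1 = 247.
Since both inequalities hold, each species can invade when rare, so the interior equilibrium is stable.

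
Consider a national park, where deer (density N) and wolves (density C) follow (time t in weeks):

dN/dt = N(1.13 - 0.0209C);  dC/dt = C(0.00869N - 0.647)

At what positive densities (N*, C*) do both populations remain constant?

N* ≈ 74.5, C* ≈ 54.1

Set dC/dt = 0 with C > 0: 0.00869N - 0.647 = 0, so N* = 0.647/0.00869 = 74.5.
Set dN/dt = 0 with N > 0: 1.13 - 0.0209C = 0, so C* = 1.13/0.0209 = 54.1.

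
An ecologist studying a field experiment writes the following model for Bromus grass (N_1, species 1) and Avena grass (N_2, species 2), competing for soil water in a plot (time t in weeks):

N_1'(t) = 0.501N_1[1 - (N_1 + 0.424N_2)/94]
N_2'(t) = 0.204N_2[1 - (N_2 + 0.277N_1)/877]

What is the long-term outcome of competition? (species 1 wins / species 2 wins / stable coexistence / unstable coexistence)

species 2 excludes species 1

Compare the nullcline intercepts: K1/α12 = 94/0.424 = 222 < K2 = 877; K2/α21 = 877/0.277 = 3170 > K1 = 94.
Since the inequalities point opposite ways, species 2 can invade but species 1 cannot.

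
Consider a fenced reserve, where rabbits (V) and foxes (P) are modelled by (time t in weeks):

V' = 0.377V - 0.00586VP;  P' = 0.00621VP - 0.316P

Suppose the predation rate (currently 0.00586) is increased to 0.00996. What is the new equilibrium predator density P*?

P* ≈ 37.9

At the interior fixed point, setting dV/dt = 0 with V > 0 fixes P* = (prey growth rate)/(VP coefficient) — independent of the other coefficients.
With the change, P* = 0.377/0.00996 = 37.9; it falls from 64.3.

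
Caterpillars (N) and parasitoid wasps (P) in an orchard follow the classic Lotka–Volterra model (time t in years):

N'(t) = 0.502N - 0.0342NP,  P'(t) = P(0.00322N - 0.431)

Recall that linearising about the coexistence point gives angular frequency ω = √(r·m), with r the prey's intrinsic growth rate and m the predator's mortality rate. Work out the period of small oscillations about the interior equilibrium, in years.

Here r = 0.502 and m = 0.431, so r·m = 0.216.
ω = √0.216 = 0.465 per year, hence T = 2π/ω ≈ 13.5 years.

T ≈ 13.5 years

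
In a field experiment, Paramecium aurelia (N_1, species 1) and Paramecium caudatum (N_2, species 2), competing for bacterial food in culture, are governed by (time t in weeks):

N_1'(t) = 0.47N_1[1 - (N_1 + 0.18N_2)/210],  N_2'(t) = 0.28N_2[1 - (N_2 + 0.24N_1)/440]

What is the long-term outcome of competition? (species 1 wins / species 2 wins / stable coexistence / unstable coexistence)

stable coexistence

Compare the nullcline intercepts: K1/α12 = 210/0.18 = 1170 > K2 = 440; K2/α21 = 440/0.24 = 1830 > K1 = 210.
Since both inequalities hold, each species can invade when rare, so the interior equilibrium is stable.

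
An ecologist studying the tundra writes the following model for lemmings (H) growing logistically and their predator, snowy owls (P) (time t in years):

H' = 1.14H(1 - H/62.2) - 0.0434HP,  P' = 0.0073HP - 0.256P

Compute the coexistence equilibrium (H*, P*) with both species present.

H* ≈ 35.1, P* ≈ 11.5

From dP/dt = 0 with P > 0: 0.0073H* = 0.256, so H* = 35.1.
Substitute into dH/dt = 0: 1.14(1 - 35.1/62.2) = 0.0434P*.
The bracket is 0.436, giving P* = 0.497/0.0434 = 11.5.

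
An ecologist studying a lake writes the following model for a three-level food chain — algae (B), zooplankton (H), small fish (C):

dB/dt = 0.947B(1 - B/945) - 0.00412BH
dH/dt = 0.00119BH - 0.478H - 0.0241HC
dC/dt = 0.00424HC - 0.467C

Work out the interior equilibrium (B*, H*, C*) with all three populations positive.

From dC/dt = 0: 0.00424H* = 0.467, so H* = 110.
From dB/dt = 0: 0.947(1 - B*/945) = 0.00412·110, giving B* = 945·(1 - 0.479) = 492.
From dH/dt = 0: 0.00119·492 - 0.478 = 0.0241C*, so C* = 0.108/0.0241 = 4.47.

B* ≈ 492, H* ≈ 110, C* ≈ 4.47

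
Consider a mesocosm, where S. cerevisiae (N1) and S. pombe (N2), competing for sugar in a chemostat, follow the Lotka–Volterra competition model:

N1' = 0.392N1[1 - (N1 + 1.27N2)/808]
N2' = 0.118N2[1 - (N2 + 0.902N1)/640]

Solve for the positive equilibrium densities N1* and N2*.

N1* ≈ 33, N2* ≈ 610

Setting both brackets to zero gives the nullclines N1 + 1.27N2 = 808 and 0.902N1 + N2 = 640.
Substituting N2 = 640 - 0.902N1 into the first: N1(1 - 1.27·0.902) = 808 - 1.27·640.
So N1* = -4.8/-0.146 = 33, and then N2* = 640 - 0.902·33 = 610.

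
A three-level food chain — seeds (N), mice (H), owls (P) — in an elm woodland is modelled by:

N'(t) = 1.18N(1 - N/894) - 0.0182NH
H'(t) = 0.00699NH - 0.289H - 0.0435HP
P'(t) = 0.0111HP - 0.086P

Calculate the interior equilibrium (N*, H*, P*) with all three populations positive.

N* ≈ 787, H* ≈ 7.75, P* ≈ 120

From dP/dt = 0: 0.0111H* = 0.086, so H* = 7.75.
From dN/dt = 0: 1.18(1 - N*/894) = 0.0182·7.75, giving N* = 894·(1 - 0.119) = 787.
From dH/dt = 0: 0.00699·787 - 0.289 = 0.0435P*, so P* = 5.21/0.0435 = 120.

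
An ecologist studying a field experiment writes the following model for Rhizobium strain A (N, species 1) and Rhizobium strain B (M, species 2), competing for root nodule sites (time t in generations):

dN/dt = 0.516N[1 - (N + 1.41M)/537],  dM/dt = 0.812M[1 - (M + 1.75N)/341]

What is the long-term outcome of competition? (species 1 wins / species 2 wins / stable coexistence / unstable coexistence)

species 1 excludes species 2

Compare the nullcline intercepts: K1/α12 = 537/1.41 = 381 > K2 = 341; K2/α21 = 341/1.75 = 195 < K1 = 537.
Since the inequalities point opposite ways, species 1 can invade but species 2 cannot.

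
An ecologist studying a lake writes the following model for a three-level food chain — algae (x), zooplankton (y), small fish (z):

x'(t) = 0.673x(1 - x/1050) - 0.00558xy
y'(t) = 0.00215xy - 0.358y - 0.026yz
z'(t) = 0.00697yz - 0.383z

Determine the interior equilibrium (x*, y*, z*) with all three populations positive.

x* ≈ 572, y* ≈ 54.9, z* ≈ 33.5

From dz/dt = 0: 0.00697y* = 0.383, so y* = 54.9.
From dx/dt = 0: 0.673(1 - x*/1050) = 0.00558·54.9, giving x* = 1050·(1 - 0.456) = 572.
From dy/dt = 0: 0.00215·572 - 0.358 = 0.026z*, so z* = 0.871/0.026 = 33.5.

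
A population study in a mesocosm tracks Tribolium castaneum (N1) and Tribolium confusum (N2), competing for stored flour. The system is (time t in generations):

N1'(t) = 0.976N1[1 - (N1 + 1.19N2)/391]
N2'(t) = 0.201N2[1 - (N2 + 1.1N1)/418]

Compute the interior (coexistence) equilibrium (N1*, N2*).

Setting both brackets to zero gives the nullclines N1 + 1.19N2 = 391 and 1.1N1 + N2 = 418.
Substituting N2 = 418 - 1.1N1 into the first: N1(1 - 1.19·1.1) = 391 - 1.19·418.
So N1* = -106/-0.309 = 344, and then N2* = 418 - 1.1·344 = 39.2.

N1* ≈ 344, N2* ≈ 39.2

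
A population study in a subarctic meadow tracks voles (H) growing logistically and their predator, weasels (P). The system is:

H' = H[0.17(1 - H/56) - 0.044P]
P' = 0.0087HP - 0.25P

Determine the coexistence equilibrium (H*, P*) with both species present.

H* ≈ 28.7, P* ≈ 1.88

From dP/dt = 0 with P > 0: 0.0087H* = 0.25, so H* = 28.7.
Substitute into dH/dt = 0: 0.17(1 - 28.7/56) = 0.044P*.
The bracket is 0.487, giving P* = 0.0828/0.044 = 1.88.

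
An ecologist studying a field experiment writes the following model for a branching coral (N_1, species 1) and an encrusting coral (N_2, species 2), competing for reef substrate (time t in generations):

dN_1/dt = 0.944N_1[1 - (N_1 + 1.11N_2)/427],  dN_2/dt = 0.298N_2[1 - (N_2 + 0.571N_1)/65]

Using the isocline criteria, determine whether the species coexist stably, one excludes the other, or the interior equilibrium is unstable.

Compare the nullcline intercepts: K1/α12 = 427/1.11 = 385 > K2 = 65; K2/α21 = 65/0.571 = 114 < K1 = 427.
Since the inequalities point opposite ways, species 1 can invade but species 2 cannot.

species 1 excludes species 2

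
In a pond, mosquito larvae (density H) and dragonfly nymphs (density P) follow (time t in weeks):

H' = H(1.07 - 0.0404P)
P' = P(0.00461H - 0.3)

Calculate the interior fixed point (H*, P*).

Set dP/dt = 0 with P > 0: 0.00461H - 0.3 = 0, so H* = 0.3/0.00461 = 65.1.
Set dH/dt = 0 with H > 0: 1.07 - 0.0404P = 0, so P* = 1.07/0.0404 = 26.5.

H* ≈ 65.1, P* ≈ 26.5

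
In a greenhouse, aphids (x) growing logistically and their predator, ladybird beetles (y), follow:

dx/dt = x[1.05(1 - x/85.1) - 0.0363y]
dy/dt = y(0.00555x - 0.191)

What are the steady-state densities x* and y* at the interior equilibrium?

From dy/dt = 0 with y > 0: 0.00555x* = 0.191, so x* = 34.4.
Substitute into dx/dt = 0: 1.05(1 - 34.4/85.1) = 0.0363y*.
The bracket is 0.596, giving y* = 0.625/0.0363 = 17.2.

x* ≈ 34.4, y* ≈ 17.2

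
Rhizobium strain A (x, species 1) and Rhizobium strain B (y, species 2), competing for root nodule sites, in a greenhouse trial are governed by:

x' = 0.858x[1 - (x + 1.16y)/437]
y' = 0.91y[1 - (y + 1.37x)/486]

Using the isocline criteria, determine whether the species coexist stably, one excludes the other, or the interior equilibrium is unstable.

Compare the nullcline intercepts: K1/α12 = 437/1.16 = 377 < K2 = 486; K2/α21 = 486/1.37 = 355 < K1 = 437.
Since both are reversed, neither can invade when rare; the interior point is a saddle.

unstable coexistence (outcome depends on initial conditions)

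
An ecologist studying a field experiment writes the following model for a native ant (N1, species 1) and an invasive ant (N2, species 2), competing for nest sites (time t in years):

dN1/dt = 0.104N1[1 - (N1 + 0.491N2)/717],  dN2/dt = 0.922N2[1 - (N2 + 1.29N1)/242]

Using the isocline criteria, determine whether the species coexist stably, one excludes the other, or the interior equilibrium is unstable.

species 1 excludes species 2

Compare the nullcline intercepts: K1/α12 = 717/0.491 = 1460 > K2 = 242; K2/α21 = 242/1.29 = 188 < K1 = 717.
Since the inequalities point opposite ways, species 1 can invade but species 2 cannot.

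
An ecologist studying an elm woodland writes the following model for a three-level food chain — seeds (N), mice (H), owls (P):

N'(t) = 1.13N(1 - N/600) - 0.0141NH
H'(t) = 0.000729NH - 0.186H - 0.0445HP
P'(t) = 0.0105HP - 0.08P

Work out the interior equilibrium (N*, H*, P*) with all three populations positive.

N* ≈ 543, H* ≈ 7.62, P* ≈ 4.71

From dP/dt = 0: 0.0105H* = 0.08, so H* = 7.62.
From dN/dt = 0: 1.13(1 - N*/600) = 0.0141·7.62, giving N* = 600·(1 - 0.0951) = 543.
From dH/dt = 0: 0.000729·543 - 0.186 = 0.0445P*, so P* = 0.21/0.0445 = 4.71.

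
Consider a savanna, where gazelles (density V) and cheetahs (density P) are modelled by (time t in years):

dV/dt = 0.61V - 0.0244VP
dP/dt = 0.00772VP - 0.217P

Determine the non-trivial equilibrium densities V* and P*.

V* ≈ 28.1, P* ≈ 25

Set dP/dt = 0 with P > 0: 0.00772V - 0.217 = 0, so V* = 0.217/0.00772 = 28.1.
Set dV/dt = 0 with V > 0: 0.61 - 0.0244P = 0, so P* = 0.61/0.0244 = 25.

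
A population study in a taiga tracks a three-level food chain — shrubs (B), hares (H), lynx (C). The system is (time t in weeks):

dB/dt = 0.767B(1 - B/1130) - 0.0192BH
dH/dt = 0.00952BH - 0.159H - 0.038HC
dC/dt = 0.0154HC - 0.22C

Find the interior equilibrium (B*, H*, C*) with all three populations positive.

B* ≈ 726, H* ≈ 14.3, C* ≈ 178

From dC/dt = 0: 0.0154H* = 0.22, so H* = 14.3.
From dB/dt = 0: 0.767(1 - B*/1130) = 0.0192·14.3, giving B* = 1130·(1 - 0.358) = 726.
From dH/dt = 0: 0.00952·726 - 0.159 = 0.038C*, so C* = 6.75/0.038 = 178.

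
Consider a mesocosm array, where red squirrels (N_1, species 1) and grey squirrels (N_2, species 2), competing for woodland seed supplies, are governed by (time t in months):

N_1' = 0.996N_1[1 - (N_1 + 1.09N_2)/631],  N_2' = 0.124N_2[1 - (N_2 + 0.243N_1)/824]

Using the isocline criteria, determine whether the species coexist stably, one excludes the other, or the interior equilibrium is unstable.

species 2 excludes species 1

Compare the nullcline intercepts: K1/α12 = 631/1.09 = 579 < K2 = 824; K2/α21 = 824/0.243 = 3390 > K1 = 631.
Since the inequalities point opposite ways, species 2 can invade but species 1 cannot.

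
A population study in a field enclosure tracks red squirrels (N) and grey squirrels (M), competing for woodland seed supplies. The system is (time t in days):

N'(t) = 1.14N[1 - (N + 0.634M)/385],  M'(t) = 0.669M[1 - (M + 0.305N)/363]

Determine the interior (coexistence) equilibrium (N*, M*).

Setting both brackets to zero gives the nullclines N + 0.634M = 385 and 0.305N + M = 363.
Substituting M = 363 - 0.305N into the first: N(1 - 0.634·0.305) = 385 - 0.634·363.
So N* = 155/0.807 = 192, and then M* = 363 - 0.305·192 = 304.

N* ≈ 192, M* ≈ 304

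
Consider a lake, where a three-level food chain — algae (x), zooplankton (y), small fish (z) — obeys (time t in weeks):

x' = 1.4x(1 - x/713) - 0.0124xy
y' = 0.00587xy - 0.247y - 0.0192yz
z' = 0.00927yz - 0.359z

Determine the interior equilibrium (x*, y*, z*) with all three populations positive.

From dz/dt = 0: 0.00927y* = 0.359, so y* = 38.7.
From dx/dt = 0: 1.4(1 - x*/713) = 0.0124·38.7, giving x* = 713·(1 - 0.343) = 468.
From dy/dt = 0: 0.00587·468 - 0.247 = 0.0192z*, so z* = 2.5/0.0192 = 130.

x* ≈ 468, y* ≈ 38.7, z* ≈ 130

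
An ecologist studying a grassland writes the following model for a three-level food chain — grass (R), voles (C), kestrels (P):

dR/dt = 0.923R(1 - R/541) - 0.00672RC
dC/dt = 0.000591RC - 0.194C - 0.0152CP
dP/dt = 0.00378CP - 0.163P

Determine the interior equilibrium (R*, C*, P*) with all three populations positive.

R* ≈ 371, C* ≈ 43.1, P* ≈ 1.67

From dP/dt = 0: 0.00378C* = 0.163, so C* = 43.1.
From dR/dt = 0: 0.923(1 - R*/541) = 0.00672·43.1, giving R* = 541·(1 - 0.314) = 371.
From dC/dt = 0: 0.000591·371 - 0.194 = 0.0152P*, so P* = 0.0254/0.0152 = 1.67.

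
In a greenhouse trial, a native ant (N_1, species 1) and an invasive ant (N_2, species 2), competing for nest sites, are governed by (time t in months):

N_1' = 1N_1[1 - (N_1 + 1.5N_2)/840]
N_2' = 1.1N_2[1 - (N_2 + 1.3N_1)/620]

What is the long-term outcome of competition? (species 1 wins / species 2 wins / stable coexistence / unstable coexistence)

unstable coexistence (outcome depends on initial conditions)

Compare the nullcline intercepts: K1/α12 = 840/1.5 = 560 < K2 = 620; K2/α21 = 620/1.3 = 477 < K1 = 840.
Since both are reversed, neither can invade when rare; the interior point is a saddle.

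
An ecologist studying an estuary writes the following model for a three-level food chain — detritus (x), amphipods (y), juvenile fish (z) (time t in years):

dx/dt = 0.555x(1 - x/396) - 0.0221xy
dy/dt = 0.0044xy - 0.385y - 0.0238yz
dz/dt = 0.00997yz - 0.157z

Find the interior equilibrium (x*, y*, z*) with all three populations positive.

x* ≈ 148, y* ≈ 15.7, z* ≈ 11.1

From dz/dt = 0: 0.00997y* = 0.157, so y* = 15.7.
From dx/dt = 0: 0.555(1 - x*/396) = 0.0221·15.7, giving x* = 396·(1 - 0.627) = 148.
From dy/dt = 0: 0.0044·148 - 0.385 = 0.0238z*, so z* = 0.265/0.0238 = 11.1.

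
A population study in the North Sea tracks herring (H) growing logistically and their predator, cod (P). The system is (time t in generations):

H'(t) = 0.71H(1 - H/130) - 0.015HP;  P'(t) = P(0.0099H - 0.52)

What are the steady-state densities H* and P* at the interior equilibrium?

H* ≈ 52.5, P* ≈ 28.2

From dP/dt = 0 with P > 0: 0.0099H* = 0.52, so H* = 52.5.
Substitute into dH/dt = 0: 0.71(1 - 52.5/130) = 0.015P*.
The bracket is 0.596, giving P* = 0.423/0.015 = 28.2.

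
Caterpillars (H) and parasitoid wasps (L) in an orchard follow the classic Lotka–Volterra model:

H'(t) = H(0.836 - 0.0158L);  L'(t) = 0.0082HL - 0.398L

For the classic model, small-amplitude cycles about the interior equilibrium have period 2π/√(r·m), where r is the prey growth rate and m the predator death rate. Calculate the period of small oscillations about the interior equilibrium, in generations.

T ≈ 10.9 generations

Here r = 0.836 and m = 0.398, so r·m = 0.333.
ω = √0.333 = 0.577 per generation, hence T = 2π/ω ≈ 10.9 generations.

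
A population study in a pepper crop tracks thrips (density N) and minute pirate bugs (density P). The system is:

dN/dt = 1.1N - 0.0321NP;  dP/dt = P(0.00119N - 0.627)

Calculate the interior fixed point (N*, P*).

N* ≈ 527, P* ≈ 34.3

Set dP/dt = 0 with P > 0: 0.00119N - 0.627 = 0, so N* = 0.627/0.00119 = 527.
Set dN/dt = 0 with N > 0: 1.1 - 0.0321P = 0, so P* = 1.1/0.0321 = 34.3.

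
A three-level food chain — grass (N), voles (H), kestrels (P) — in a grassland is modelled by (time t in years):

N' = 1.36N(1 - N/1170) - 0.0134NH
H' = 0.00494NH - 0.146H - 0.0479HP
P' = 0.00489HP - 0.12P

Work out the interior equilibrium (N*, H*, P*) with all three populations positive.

From dP/dt = 0: 0.00489H* = 0.12, so H* = 24.5.
From dN/dt = 0: 1.36(1 - N*/1170) = 0.0134·24.5, giving N* = 1170·(1 - 0.242) = 887.
From dH/dt = 0: 0.00494·887 - 0.146 = 0.0479P*, so P* = 4.24/0.0479 = 88.4.

N* ≈ 887, H* ≈ 24.5, P* ≈ 88.4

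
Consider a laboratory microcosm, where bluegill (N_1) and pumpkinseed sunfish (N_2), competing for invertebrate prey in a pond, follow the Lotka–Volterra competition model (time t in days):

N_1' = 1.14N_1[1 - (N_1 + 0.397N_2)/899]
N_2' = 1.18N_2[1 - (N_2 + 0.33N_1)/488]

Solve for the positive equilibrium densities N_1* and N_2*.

Setting both brackets to zero gives the nullclines N_1 + 0.397N_2 = 899 and 0.33N_1 + N_2 = 488.
Substituting N_2 = 488 - 0.33N_1 into the first: N_1(1 - 0.397·0.33) = 899 - 0.397·488.
So N_1* = 705/0.869 = 812, and then N_2* = 488 - 0.33·812 = 220.

N_1* ≈ 812, N_2* ≈ 220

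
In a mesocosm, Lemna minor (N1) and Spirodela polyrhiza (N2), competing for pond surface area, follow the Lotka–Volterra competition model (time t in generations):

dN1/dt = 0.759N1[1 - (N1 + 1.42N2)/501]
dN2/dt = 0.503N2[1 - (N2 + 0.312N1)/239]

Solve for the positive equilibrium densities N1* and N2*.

N1* ≈ 290, N2* ≈ 148

Setting both brackets to zero gives the nullclines N1 + 1.42N2 = 501 and 0.312N1 + N2 = 239.
Substituting N2 = 239 - 0.312N1 into the first: N1(1 - 1.42·0.312) = 501 - 1.42·239.
So N1* = 162/0.557 = 290, and then N2* = 239 - 0.312·290 = 148.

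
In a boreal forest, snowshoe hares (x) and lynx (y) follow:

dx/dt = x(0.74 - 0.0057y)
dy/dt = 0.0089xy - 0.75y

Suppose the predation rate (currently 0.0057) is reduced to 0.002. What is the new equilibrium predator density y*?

At the interior fixed point, setting dx/dt = 0 with x > 0 fixes y* = (prey growth rate)/(xy coefficient) — independent of the other coefficients.
With the change, y* = 0.74/0.002 = 370; it rises from 130.

y* ≈ 370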